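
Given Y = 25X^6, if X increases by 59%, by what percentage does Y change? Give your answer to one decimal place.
1515.8%

For Y = 25X^6:
If X → X(1 + 0.59)
Then Y → Y · (1 + 0.59)^6
     ≈ Y · 16.1578

Percentage change = ((1 + 0.59)^6 − 1) × 100% ≈ 1515.8%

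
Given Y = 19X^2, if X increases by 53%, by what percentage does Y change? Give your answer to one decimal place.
134.1%

For Y = 19X^2:
If X → X(1 + 0.53)
Then Y → Y · (1 + 0.53)^2
     = Y · 2.3409

Percentage change = ((1 + 0.53)^2 − 1) × 100% ≈ 134.1%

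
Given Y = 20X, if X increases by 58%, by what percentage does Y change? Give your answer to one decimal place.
58.0%

For Y = 20X:
If X → X(1 + 0.58)
Then Y → Y · (1 + 0.58)^1
     = Y · 1.5800

Percentage change = ((1 + 0.58)^1 − 1) × 100% = 58.0%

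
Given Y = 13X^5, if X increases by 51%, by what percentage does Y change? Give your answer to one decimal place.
685.0%

For Y = 13X^5:
If X → X(1 + 0.51)
Then Y → Y · (1 + 0.51)^5
     ≈ Y · 7.8503

Percentage change = ((1 + 0.51)^5 − 1) × 100% ≈ 685.0%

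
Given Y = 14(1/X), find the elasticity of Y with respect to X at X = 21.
Elasticity = -1

Elasticity = (dY/dX) · (X/Y)

dY/dX = -14/X²
At X = 21: dY/dX = -2/63, Y = 2/3

Elasticity = (-2/63) · (21 / (2/3)) = -1

Interpretation: for a small percentage change in X, the percentage change in Y is approximately -1.00 times as large.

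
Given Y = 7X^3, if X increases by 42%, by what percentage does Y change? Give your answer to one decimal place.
186.3%

For Y = 7X^3:
If X → X(1 + 0.42)
Then Y → Y · (1 + 0.42)^3
     ≈ Y · 2.8633

Percentage change = ((1 + 0.42)^3 − 1) × 100% ≈ 186.3%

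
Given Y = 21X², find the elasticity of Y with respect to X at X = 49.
Elasticity = 2

Elasticity = (dY/dX) · (X/Y)

dY/dX = 42·X
At X = 49: dY/dX = 2058, Y = 50421

Elasticity = 2058 · (49 / 50421) = 2

Interpretation: for a small percentage change in X, the percentage change in Y is approximately 2.00 times as large.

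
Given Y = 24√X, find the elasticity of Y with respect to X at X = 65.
Elasticity = 1/2

Elasticity = (dY/dX) · (X/Y)

dY/dX = 12/√X
At X = 65: dY/dX = 12·√65/65, Y = 24·√65

Elasticity = (12·√65/65) · (65 / (24·√65)) = 1/2

Interpretation: for a small percentage change in X, the percentage change in Y is approximately 0.50 times as large.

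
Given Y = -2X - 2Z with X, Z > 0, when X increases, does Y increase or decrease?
Y decreases

Taking the partial derivative:
∂Y/∂X = -2

∂Y/∂X = -2 < 0 (assuming positive values)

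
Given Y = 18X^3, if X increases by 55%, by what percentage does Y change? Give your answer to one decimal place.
272.4%

For Y = 18X^3:
If X → X(1 + 0.55)
Then Y → Y · (1 + 0.55)^3
     ≈ Y · 3.7239

Percentage change = ((1 + 0.55)^3 − 1) × 100% ≈ 272.4%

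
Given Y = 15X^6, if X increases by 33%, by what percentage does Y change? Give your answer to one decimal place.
453.5%

For Y = 15X^6:
If X → X(1 + 0.33)
Then Y → Y · (1 + 0.33)^6
     ≈ Y · 5.5349

Percentage change = ((1 + 0.33)^6 − 1) × 100% ≈ 453.5%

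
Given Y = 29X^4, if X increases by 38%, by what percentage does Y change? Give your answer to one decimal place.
262.7%

For Y = 29X^4:
If X → X(1 + 0.38)
Then Y → Y · (1 + 0.38)^4
     ≈ Y · 3.6267

Percentage change = ((1 + 0.38)^4 − 1) × 100% ≈ 262.7%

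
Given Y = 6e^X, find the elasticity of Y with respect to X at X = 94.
Elasticity = 94

Elasticity = (dY/dX) · (X/Y)

dY/dX = 6·e^X
At X = 94: dY/dX = 6·e^94, Y = 6·e^94

Elasticity = (6·e^94) · (94 / (6·e^94)) = 94

Interpretation: for a small percentage change in X, the percentage change in Y is approximately 94.00 times as large.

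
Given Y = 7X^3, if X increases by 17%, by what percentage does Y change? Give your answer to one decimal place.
60.2%

For Y = 7X^3:
If X → X(1 + 0.17)
Then Y → Y · (1 + 0.17)^3
     ≈ Y · 1.6016

Percentage change = ((1 + 0.17)^3 − 1) × 100% ≈ 60.2%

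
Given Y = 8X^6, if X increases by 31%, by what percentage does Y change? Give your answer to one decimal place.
405.4%

For Y = 8X^6:
If X → X(1 + 0.31)
Then Y → Y · (1 + 0.31)^6
     ≈ Y · 5.0539

Percentage change = ((1 + 0.31)^6 − 1) × 100% ≈ 405.4%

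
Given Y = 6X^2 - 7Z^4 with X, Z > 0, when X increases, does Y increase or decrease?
Y increases

Taking the partial derivative:
∂Y/∂X = 12X

∂Y/∂X = 12X > 0 (assuming positive values)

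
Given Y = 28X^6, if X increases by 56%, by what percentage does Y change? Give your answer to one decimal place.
1341.3%

For Y = 28X^6:
If X → X(1 + 0.56)
Then Y → Y · (1 + 0.56)^6
     ≈ Y · 14.4128

Percentage change = ((1 + 0.56)^6 − 1) × 100% ≈ 1341.3%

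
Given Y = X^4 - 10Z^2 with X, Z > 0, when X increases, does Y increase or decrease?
Y increases

Taking the partial derivative:
∂Y/∂X = 4X^3

∂Y/∂X = 4X^3 > 0 (assuming positive values)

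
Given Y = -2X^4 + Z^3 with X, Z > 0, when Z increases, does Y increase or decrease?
Y increases

Taking the partial derivative:
∂Y/∂Z = 3Z^2

∂Y/∂Z = 3Z^2 > 0 (assuming positive values)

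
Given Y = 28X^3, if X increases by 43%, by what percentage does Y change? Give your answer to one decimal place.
192.4%

For Y = 28X^3:
If X → X(1 + 0.43)
Then Y → Y · (1 + 0.43)^3
     ≈ Y · 2.9242

Percentage change = ((1 + 0.43)^3 − 1) × 100% ≈ 192.4%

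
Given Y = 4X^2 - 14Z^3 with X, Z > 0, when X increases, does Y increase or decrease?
Y increases

Taking the partial derivative:
∂Y/∂X = 8X

∂Y/∂X = 8X > 0 (assuming positive values)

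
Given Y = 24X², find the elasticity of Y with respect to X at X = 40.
Elasticity = 2

Elasticity = (dY/dX) · (X/Y)

dY/dX = 48·X
At X = 40: dY/dX = 1920, Y = 38400

Elasticity = 1920 · (40 / 38400) = 2

Interpretation: for a small percentage change in X, the percentage change in Y is approximately 2.00 times as large.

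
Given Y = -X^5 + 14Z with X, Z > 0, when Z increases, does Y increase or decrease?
Y increases

Taking the partial derivative:
∂Y/∂Z = 14

∂Y/∂Z = 14 > 0 (assuming positive values)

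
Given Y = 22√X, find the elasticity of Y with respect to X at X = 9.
Elasticity = 1/2

Elasticity = (dY/dX) · (X/Y)

dY/dX = 11/√X
At X = 9: dY/dX = 11/3, Y = 66

Elasticity = (11/3) · (9 / 66) = 1/2

Interpretation: for a small percentage change in X, the percentage change in Y is approximately 0.50 times as large.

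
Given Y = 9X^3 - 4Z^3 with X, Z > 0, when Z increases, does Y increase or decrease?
Y decreases

Taking the partial derivative:
∂Y/∂Z = -12Z^2

∂Y/∂Z = -12Z^2 < 0 (assuming positive values)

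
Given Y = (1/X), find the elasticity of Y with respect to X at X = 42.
Elasticity = -1

Elasticity = (dY/dX) · (X/Y)

dY/dX = -1/X²
At X = 42: dY/dX = -1/1764, Y = 1/42

Elasticity = (-1/1764) · (42 / (1/42)) = -1

Interpretation: for a small percentage change in X, the percentage change in Y is approximately -1.00 times as large.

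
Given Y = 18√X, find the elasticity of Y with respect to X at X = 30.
Elasticity = 1/2

Elasticity = (dY/dX) · (X/Y)

dY/dX = 9/√X
At X = 30: dY/dX = 3·√30/10, Y = 18·√30

Elasticity = (3·√30/10) · (30 / (18·√30)) = 1/2

Interpretation: for a small percentage change in X, the percentage change in Y is approximately 0.50 times as large.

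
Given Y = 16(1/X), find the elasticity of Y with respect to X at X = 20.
Elasticity = -1

Elasticity = (dY/dX) · (X/Y)

dY/dX = -16/X²
At X = 20: dY/dX = -1/25, Y = 4/5

Elasticity = (-1/25) · (20 / (4/5)) = -1

Interpretation: for a small percentage change in X, the percentage change in Y is approximately -1.00 times as large.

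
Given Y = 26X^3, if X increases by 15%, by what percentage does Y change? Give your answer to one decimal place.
52.1%

For Y = 26X^3:
If X → X(1 + 0.15)
Then Y → Y · (1 + 0.15)^3
     ≈ Y · 1.5209

Percentage change = ((1 + 0.15)^3 − 1) × 100% ≈ 52.1%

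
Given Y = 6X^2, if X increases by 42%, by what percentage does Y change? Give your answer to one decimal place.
101.6%

For Y = 6X^2:
If X → X(1 + 0.42)
Then Y → Y · (1 + 0.42)^2
     = Y · 2.0164

Percentage change = ((1 + 0.42)^2 − 1) × 100% ≈ 101.6%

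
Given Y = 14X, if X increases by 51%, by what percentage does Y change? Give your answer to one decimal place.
51.0%

For Y = 14X:
If X → X(1 + 0.51)
Then Y → Y · (1 + 0.51)^1
     = Y · 1.5100

Percentage change = ((1 + 0.51)^1 − 1) × 100% = 51.0%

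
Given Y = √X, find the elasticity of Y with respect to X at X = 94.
Elasticity = 1/2

Elasticity = (dY/dX) · (X/Y)

dY/dX = 1/(2·√X)
At X = 94: dY/dX = √94/188, Y = √94

Elasticity = (√94/188) · (94 / (√94)) = 1/2

Interpretation: for a small percentage change in X, the percentage change in Y is approximately 0.50 times as large.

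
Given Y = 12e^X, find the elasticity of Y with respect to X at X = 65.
Elasticity = 65

Elasticity = (dY/dX) · (X/Y)

dY/dX = 12·e^X
At X = 65: dY/dX = 12·e^65, Y = 12·e^65

Elasticity = (12·e^65) · (65 / (12·e^65)) = 65

Interpretation: for a small percentage change in X, the percentage change in Y is approximately 65.00 times as large.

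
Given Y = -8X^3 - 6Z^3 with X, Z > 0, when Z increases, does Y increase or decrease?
Y decreases

Taking the partial derivative:
∂Y/∂Z = -18Z^2

∂Y/∂Z = -18Z^2 < 0 (assuming positive values)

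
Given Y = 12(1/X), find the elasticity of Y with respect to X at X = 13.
Elasticity = -1

Elasticity = (dY/dX) · (X/Y)

dY/dX = -12/X²
At X = 13: dY/dX = -12/169, Y = 12/13

Elasticity = (-12/169) · (13 / (12/13)) = -1

Interpretation: for a small percentage change in X, the percentage change in Y is approximately -1.00 times as large.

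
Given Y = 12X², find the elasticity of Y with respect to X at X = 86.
Elasticity = 2

Elasticity = (dY/dX) · (X/Y)

dY/dX = 24·X
At X = 86: dY/dX = 2064, Y = 88752

Elasticity = 2064 · (86 / 88752) = 2

Interpretation: for a small percentage change in X, the percentage change in Y is approximately 2.00 times as large.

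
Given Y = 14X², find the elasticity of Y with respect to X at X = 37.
Elasticity = 2

Elasticity = (dY/dX) · (X/Y)

dY/dX = 28·X
At X = 37: dY/dX = 1036, Y = 19166

Elasticity = 1036 · (37 / 19166) = 2

Interpretation: for a small percentage change in X, the percentage change in Y is approximately 2.00 times as large.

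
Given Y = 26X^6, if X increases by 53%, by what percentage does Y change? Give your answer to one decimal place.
1182.8%

For Y = 26X^6:
If X → X(1 + 0.53)
Then Y → Y · (1 + 0.53)^6
     ≈ Y · 12.8277

Percentage change = ((1 + 0.53)^6 − 1) × 100% ≈ 1182.8%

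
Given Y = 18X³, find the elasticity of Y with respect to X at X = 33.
Elasticity = 3

Elasticity = (dY/dX) · (X/Y)

dY/dX = 54·X²
At X = 33: dY/dX = 58806, Y = 646866

Elasticity = 58806 · (33 / 646866) = 3

Interpretation: for a small percentage change in X, the percentage change in Y is approximately 3.00 times as large.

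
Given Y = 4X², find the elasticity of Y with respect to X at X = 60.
Elasticity = 2

Elasticity = (dY/dX) · (X/Y)

dY/dX = 8·X
At X = 60: dY/dX = 480, Y = 14400

Elasticity = 480 · (60 / 14400) = 2

Interpretation: for a small percentage change in X, the percentage change in Y is approximately 2.00 times as large.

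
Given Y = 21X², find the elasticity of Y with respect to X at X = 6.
Elasticity = 2

Elasticity = (dY/dX) · (X/Y)

dY/dX = 42·X
At X = 6: dY/dX = 252, Y = 756

Elasticity = 252 · (6 / 756) = 2

Interpretation: for a small percentage change in X, the percentage change in Y is approximately 2.00 times as large.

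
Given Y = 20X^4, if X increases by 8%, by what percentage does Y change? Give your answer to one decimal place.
36.0%

For Y = 20X^4:
If X → X(1 + 0.08)
Then Y → Y · (1 + 0.08)^4
     ≈ Y · 1.3605

Percentage change = ((1 + 0.08)^4 − 1) × 100% ≈ 36.0%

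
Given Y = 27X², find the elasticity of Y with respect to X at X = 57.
Elasticity = 2

Elasticity = (dY/dX) · (X/Y)

dY/dX = 54·X
At X = 57: dY/dX = 3078, Y = 87723

Elasticity = 3078 · (57 / 87723) = 2

Interpretation: for a small percentage change in X, the percentage change in Y is approximately 2.00 times as large.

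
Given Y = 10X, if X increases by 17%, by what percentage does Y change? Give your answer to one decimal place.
17.0%

For Y = 10X:
If X → X(1 + 0.17)
Then Y → Y · (1 + 0.17)^1
     = Y · 1.1700

Percentage change = ((1 + 0.17)^1 − 1) × 100% = 17.0%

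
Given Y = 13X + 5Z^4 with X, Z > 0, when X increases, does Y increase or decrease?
Y increases

Taking the partial derivative:
∂Y/∂X = 13

∂Y/∂X = 13 > 0 (assuming positive values)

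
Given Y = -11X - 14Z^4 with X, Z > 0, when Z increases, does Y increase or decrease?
Y decreases

Taking the partial derivative:
∂Y/∂Z = -56Z^3

∂Y/∂Z = -56Z^3 < 0 (assuming positive values)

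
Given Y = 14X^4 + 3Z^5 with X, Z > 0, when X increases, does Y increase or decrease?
Y increases

Taking the partial derivative:
∂Y/∂X = 56X^3

∂Y/∂X = 56X^3 > 0 (assuming positive values)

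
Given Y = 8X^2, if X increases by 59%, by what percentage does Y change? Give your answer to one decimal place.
152.8%

For Y = 8X^2:
If X → X(1 + 0.59)
Then Y → Y · (1 + 0.59)^2
     = Y · 2.5281

Percentage change = ((1 + 0.59)^2 − 1) × 100% ≈ 152.8%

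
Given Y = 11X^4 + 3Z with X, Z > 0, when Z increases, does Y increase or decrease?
Y increases

Taking the partial derivative:
∂Y/∂Z = 3

∂Y/∂Z = 3 > 0 (assuming positive values)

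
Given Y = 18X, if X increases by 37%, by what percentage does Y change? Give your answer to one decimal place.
37.0%

For Y = 18X:
If X → X(1 + 0.37)
Then Y → Y · (1 + 0.37)^1
     = Y · 1.3700

Percentage change = ((1 + 0.37)^1 − 1) × 100% = 37.0%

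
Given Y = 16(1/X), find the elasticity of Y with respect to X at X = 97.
Elasticity = -1

Elasticity = (dY/dX) · (X/Y)

dY/dX = -16/X²
At X = 97: dY/dX = -16/9409, Y = 16/97

Elasticity = (-16/9409) · (97 / (16/97)) = -1

Interpretation: for a small percentage change in X, the percentage change in Y is approximately -1.00 times as large.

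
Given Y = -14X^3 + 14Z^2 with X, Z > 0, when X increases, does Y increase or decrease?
Y decreases

Taking the partial derivative:
∂Y/∂X = -42X^2

∂Y/∂X = -42X^2 < 0 (assuming positive values)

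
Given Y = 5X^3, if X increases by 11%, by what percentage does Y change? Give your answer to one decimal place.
36.8%

For Y = 5X^3:
If X → X(1 + 0.11)
Then Y → Y · (1 + 0.11)^3
     ≈ Y · 1.3676

Percentage change = ((1 + 0.11)^3 − 1) × 100% ≈ 36.8%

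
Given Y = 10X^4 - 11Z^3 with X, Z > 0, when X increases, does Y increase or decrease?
Y increases

Taking the partial derivative:
∂Y/∂X = 40X^3

∂Y/∂X = 40X^3 > 0 (assuming positive values)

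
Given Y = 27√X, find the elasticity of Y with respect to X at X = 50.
Elasticity = 1/2

Elasticity = (dY/dX) · (X/Y)

dY/dX = 27/(2·√X)
At X = 50: dY/dX = 27·√2/20, Y = 135·√2

Elasticity = (27·√2/20) · (50 / (135·√2)) = 1/2

Interpretation: for a small percentage change in X, the percentage change in Y is approximately 0.50 times as large.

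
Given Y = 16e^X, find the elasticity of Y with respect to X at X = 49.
Elasticity = 49

Elasticity = (dY/dX) · (X/Y)

dY/dX = 16·e^X
At X = 49: dY/dX = 16·e^49, Y = 16·e^49

Elasticity = (16·e^49) · (49 / (16·e^49)) = 49

Interpretation: for a small percentage change in X, the percentage change in Y is approximately 49.00 times as large.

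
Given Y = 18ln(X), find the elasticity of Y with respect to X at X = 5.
Elasticity = 1/ln(5) ≈ 0.6213

Elasticity = (dY/dX) · (X/Y)

dY/dX = 18/X
At X = 5: dY/dX = 18/5, Y = 18·ln(5)

Elasticity = (18/5) · (5 / (18·ln(5))) = 1/ln(5) ≈ 0.6213

Interpretation: for a small percentage change in X, the percentage change in Y is approximately 0.62 times as large.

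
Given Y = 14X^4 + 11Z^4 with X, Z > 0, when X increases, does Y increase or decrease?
Y increases

Taking the partial derivative:
∂Y/∂X = 56X^3

∂Y/∂X = 56X^3 > 0 (assuming positive values)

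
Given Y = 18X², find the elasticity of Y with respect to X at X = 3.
Elasticity = 2

Elasticity = (dY/dX) · (X/Y)

dY/dX = 36·X
At X = 3: dY/dX = 108, Y = 162

Elasticity = 108 · (3 / 162) = 2

Interpretation: for a small percentage change in X, the percentage change in Y is approximately 2.00 times as large.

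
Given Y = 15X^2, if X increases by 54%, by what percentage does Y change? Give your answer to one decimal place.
137.2%

For Y = 15X^2:
If X → X(1 + 0.54)
Then Y → Y · (1 + 0.54)^2
     = Y · 2.3716

Percentage change = ((1 + 0.54)^2 − 1) × 100% ≈ 137.2%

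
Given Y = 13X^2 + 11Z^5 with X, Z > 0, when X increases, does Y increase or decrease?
Y increases

Taking the partial derivative:
∂Y/∂X = 26X

∂Y/∂X = 26X > 0 (assuming positive values)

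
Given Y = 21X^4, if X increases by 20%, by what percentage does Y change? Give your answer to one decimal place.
107.4%

For Y = 21X^4:
If X → X(1 + 0.2)
Then Y → Y · (1 + 0.2)^4
     = Y · 2.0736

Percentage change = ((1 + 0.2)^4 − 1) × 100% ≈ 107.4%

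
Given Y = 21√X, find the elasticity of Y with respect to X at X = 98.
Elasticity = 1/2

Elasticity = (dY/dX) · (X/Y)

dY/dX = 21/(2·√X)
At X = 98: dY/dX = 3·√2/4, Y = 147·√2

Elasticity = (3·√2/4) · (98 / (147·√2)) = 1/2

Interpretation: for a small percentage change in X, the percentage change in Y is approximately 0.50 times as large.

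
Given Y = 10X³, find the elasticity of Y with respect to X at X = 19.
Elasticity = 3

Elasticity = (dY/dX) · (X/Y)

dY/dX = 30·X²
At X = 19: dY/dX = 10830, Y = 68590

Elasticity = 10830 · (19 / 68590) = 3

Interpretation: for a small percentage change in X, the percentage change in Y is approximately 3.00 times as large.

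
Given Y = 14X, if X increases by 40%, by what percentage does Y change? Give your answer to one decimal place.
40.0%

For Y = 14X:
If X → X(1 + 0.4)
Then Y → Y · (1 + 0.4)^1
     = Y · 1.4000

Percentage change = ((1 + 0.4)^1 − 1) × 100% = 40.0%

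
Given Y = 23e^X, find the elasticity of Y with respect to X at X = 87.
Elasticity = 87

Elasticity = (dY/dX) · (X/Y)

dY/dX = 23·e^X
At X = 87: dY/dX = 23·e^87, Y = 23·e^87

Elasticity = (23·e^87) · (87 / (23·e^87)) = 87

Interpretation: for a small percentage change in X, the percentage change in Y is approximately 87.00 times as large.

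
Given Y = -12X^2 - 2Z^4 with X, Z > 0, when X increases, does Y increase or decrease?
Y decreases

Taking the partial derivative:
∂Y/∂X = -24X

∂Y/∂X = -24X < 0 (assuming positive values)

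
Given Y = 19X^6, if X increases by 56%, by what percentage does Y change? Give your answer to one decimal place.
1341.3%

For Y = 19X^6:
If X → X(1 + 0.56)
Then Y → Y · (1 + 0.56)^6
     ≈ Y · 14.4128

Percentage change = ((1 + 0.56)^6 − 1) × 100% ≈ 1341.3%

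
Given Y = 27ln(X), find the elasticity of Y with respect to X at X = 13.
Elasticity = 1/ln(13) ≈ 0.3899

Elasticity = (dY/dX) · (X/Y)

dY/dX = 27/X
At X = 13: dY/dX = 27/13, Y = 27·ln(13)

Elasticity = (27/13) · (13 / (27·ln(13))) = 1/ln(13) ≈ 0.3899

Interpretation: for a small percentage change in X, the percentage change in Y is approximately 0.39 times as large.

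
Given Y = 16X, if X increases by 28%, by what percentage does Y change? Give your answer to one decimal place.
28.0%

For Y = 16X:
If X → X(1 + 0.28)
Then Y → Y · (1 + 0.28)^1
     = Y · 1.2800

Percentage change = ((1 + 0.28)^1 − 1) × 100% = 28.0%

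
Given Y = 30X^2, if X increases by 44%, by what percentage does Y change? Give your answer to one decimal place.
107.4%

For Y = 30X^2:
If X → X(1 + 0.44)
Then Y → Y · (1 + 0.44)^2
     = Y · 2.0736

Percentage change = ((1 + 0.44)^2 − 1) × 100% ≈ 107.4%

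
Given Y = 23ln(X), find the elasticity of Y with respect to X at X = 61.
Elasticity = 1/ln(61) ≈ 0.2433

Elasticity = (dY/dX) · (X/Y)

dY/dX = 23/X
At X = 61: dY/dX = 23/61, Y = 23·ln(61)

Elasticity = (23/61) · (61 / (23·ln(61))) = 1/ln(61) ≈ 0.2433

Interpretation: for a small percentage change in X, the percentage change in Y is approximately 0.24 times as large.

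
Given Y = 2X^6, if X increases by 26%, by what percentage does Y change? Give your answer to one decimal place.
300.2%

For Y = 2X^6:
If X → X(1 + 0.26)
Then Y → Y · (1 + 0.26)^6
     ≈ Y · 4.0015

Percentage change = ((1 + 0.26)^6 − 1) × 100% ≈ 300.2%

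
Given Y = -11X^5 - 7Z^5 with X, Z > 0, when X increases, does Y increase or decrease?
Y decreases

Taking the partial derivative:
∂Y/∂X = -55X^4

∂Y/∂X = -55X^4 < 0 (assuming positive values)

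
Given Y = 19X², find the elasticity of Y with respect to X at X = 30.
Elasticity = 2

Elasticity = (dY/dX) · (X/Y)

dY/dX = 38·X
At X = 30: dY/dX = 1140, Y = 17100

Elasticity = 1140 · (30 / 17100) = 2

Interpretation: for a small percentage change in X, the percentage change in Y is approximately 2.00 times as large.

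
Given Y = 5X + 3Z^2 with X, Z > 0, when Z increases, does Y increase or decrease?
Y increases

Taking the partial derivative:
∂Y/∂Z = 6Z

∂Y/∂Z = 6Z > 0 (assuming positive values)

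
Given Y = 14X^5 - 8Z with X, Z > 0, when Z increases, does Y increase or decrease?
Y decreases

Taking the partial derivative:
∂Y/∂Z = -8

∂Y/∂Z = -8 < 0 (assuming positive values)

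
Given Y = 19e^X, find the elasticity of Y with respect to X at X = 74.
Elasticity = 74

Elasticity = (dY/dX) · (X/Y)

dY/dX = 19·e^X
At X = 74: dY/dX = 19·e^74, Y = 19·e^74

Elasticity = (19·e^74) · (74 / (19·e^74)) = 74

Interpretation: for a small percentage change in X, the percentage change in Y is approximately 74.00 times as large.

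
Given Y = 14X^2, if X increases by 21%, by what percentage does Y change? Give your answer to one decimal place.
46.4%

For Y = 14X^2:
If X → X(1 + 0.21)
Then Y → Y · (1 + 0.21)^2
     = Y · 1.4641

Percentage change = ((1 + 0.21)^2 − 1) × 100% ≈ 46.4%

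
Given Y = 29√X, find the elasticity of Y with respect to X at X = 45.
Elasticity = 1/2

Elasticity = (dY/dX) · (X/Y)

dY/dX = 29/(2·√X)
At X = 45: dY/dX = 29·√5/30, Y = 87·√5

Elasticity = (29·√5/30) · (45 / (87·√5)) = 1/2

Interpretation: for a small percentage change in X, the percentage change in Y is approximately 0.50 times as large.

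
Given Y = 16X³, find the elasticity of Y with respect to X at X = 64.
Elasticity = 3

Elasticity = (dY/dX) · (X/Y)

dY/dX = 48·X²
At X = 64: dY/dX = 196608, Y = 4194304

Elasticity = 196608 · (64 / 4194304) = 3

Interpretation: for a small percentage change in X, the percentage change in Y is approximately 3.00 times as large.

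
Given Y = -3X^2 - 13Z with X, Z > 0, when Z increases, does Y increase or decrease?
Y decreases

Taking the partial derivative:
∂Y/∂Z = -13

∂Y/∂Z = -13 < 0 (assuming positive values)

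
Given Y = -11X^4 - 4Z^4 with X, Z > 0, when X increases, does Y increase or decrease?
Y decreases

Taking the partial derivative:
∂Y/∂X = -44X^3

∂Y/∂X = -44X^3 < 0 (assuming positive values)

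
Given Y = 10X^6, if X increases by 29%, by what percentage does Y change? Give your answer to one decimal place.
360.8%

For Y = 10X^6:
If X → X(1 + 0.29)
Then Y → Y · (1 + 0.29)^6
     ≈ Y · 4.6083

Percentage change = ((1 + 0.29)^6 − 1) × 100% ≈ 360.8%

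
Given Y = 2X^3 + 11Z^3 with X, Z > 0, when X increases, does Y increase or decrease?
Y increases

Taking the partial derivative:
∂Y/∂X = 6X^2

∂Y/∂X = 6X^2 > 0 (assuming positive values)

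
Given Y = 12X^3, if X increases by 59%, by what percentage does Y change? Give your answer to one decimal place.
302.0%

For Y = 12X^3:
If X → X(1 + 0.59)
Then Y → Y · (1 + 0.59)^3
     ≈ Y · 4.0197

Percentage change = ((1 + 0.59)^3 − 1) × 100% ≈ 302.0%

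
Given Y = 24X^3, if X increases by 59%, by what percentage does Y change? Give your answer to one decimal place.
302.0%

For Y = 24X^3:
If X → X(1 + 0.59)
Then Y → Y · (1 + 0.59)^3
     ≈ Y · 4.0197

Percentage change = ((1 + 0.59)^3 − 1) × 100% ≈ 302.0%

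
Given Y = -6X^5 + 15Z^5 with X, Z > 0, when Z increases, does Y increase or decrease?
Y increases

Taking the partial derivative:
∂Y/∂Z = 75Z^4

∂Y/∂Z = 75Z^4 > 0 (assuming positive values)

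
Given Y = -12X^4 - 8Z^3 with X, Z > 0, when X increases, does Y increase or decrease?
Y decreases

Taking the partial derivative:
∂Y/∂X = -48X^3

∂Y/∂X = -48X^3 < 0 (assuming positive values)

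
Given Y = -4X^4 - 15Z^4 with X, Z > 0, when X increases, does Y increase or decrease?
Y decreases

Taking the partial derivative:
∂Y/∂X = -16X^3

∂Y/∂X = -16X^3 < 0 (assuming positive values)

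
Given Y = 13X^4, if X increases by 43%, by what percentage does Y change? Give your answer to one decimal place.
318.2%

For Y = 13X^4:
If X → X(1 + 0.43)
Then Y → Y · (1 + 0.43)^4
     ≈ Y · 4.1816

Percentage change = ((1 + 0.43)^4 − 1) × 100% ≈ 318.2%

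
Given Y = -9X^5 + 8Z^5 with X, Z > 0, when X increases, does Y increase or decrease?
Y decreases

Taking the partial derivative:
∂Y/∂X = -45X^4

∂Y/∂X = -45X^4 < 0 (assuming positive values)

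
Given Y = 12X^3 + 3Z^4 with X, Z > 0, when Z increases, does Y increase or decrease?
Y increases

Taking the partial derivative:
∂Y/∂Z = 12Z^3

∂Y/∂Z = 12Z^3 > 0 (assuming positive values)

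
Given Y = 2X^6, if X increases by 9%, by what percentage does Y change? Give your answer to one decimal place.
67.7%

For Y = 2X^6:
If X → X(1 + 0.09)
Then Y → Y · (1 + 0.09)^6
     ≈ Y · 1.6771

Percentage change = ((1 + 0.09)^6 − 1) × 100% ≈ 67.7%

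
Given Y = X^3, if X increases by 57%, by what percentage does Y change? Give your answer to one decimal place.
287.0%

For Y = X^3:
If X → X(1 + 0.57)
Then Y → Y · (1 + 0.57)^3
     ≈ Y · 3.8699

Percentage change = ((1 + 0.57)^3 − 1) × 100% ≈ 287.0%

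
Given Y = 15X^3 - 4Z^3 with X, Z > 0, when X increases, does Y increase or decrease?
Y increases

Taking the partial derivative:
∂Y/∂X = 45X^2

∂Y/∂X = 45X^2 > 0 (assuming positive values)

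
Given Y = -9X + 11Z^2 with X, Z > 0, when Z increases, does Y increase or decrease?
Y increases

Taking the partial derivative:
∂Y/∂Z = 22Z

∂Y/∂Z = 22Z > 0 (assuming positive values)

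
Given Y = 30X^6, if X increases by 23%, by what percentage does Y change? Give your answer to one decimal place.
246.3%

For Y = 30X^6:
If X → X(1 + 0.23)
Then Y → Y · (1 + 0.23)^6
     ≈ Y · 3.4628

Percentage change = ((1 + 0.23)^6 − 1) × 100% ≈ 246.3%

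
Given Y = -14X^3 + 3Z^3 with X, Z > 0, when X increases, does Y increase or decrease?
Y decreases

Taking the partial derivative:
∂Y/∂X = -42X^2

∂Y/∂X = -42X^2 < 0 (assuming positive values)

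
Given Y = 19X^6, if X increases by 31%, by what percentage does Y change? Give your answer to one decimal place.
405.4%

For Y = 19X^6:
If X → X(1 + 0.31)
Then Y → Y · (1 + 0.31)^6
     ≈ Y · 5.0539

Percentage change = ((1 + 0.31)^6 − 1) × 100% ≈ 405.4%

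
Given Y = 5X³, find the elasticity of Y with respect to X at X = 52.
Elasticity = 3

Elasticity = (dY/dX) · (X/Y)

dY/dX = 15·X²
At X = 52: dY/dX = 40560, Y = 703040

Elasticity = 40560 · (52 / 703040) = 3

Interpretation: for a small percentage change in X, the percentage change in Y is approximately 3.00 times as large.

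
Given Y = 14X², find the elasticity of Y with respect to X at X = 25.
Elasticity = 2

Elasticity = (dY/dX) · (X/Y)

dY/dX = 28·X
At X = 25: dY/dX = 700, Y = 8750

Elasticity = 700 · (25 / 8750) = 2

Interpretation: for a small percentage change in X, the percentage change in Y is approximately 2.00 times as large.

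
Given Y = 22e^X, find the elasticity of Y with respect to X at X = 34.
Elasticity = 34

Elasticity = (dY/dX) · (X/Y)

dY/dX = 22·e^X
At X = 34: dY/dX = 22·e^34, Y = 22·e^34

Elasticity = (22·e^34) · (34 / (22·e^34)) = 34

Interpretation: for a small percentage change in X, the percentage change in Y is approximately 34.00 times as large.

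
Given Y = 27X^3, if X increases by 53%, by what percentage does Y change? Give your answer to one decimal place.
258.2%

For Y = 27X^3:
If X → X(1 + 0.53)
Then Y → Y · (1 + 0.53)^3
     ≈ Y · 3.5816

Percentage change = ((1 + 0.53)^3 − 1) × 100% ≈ 258.2%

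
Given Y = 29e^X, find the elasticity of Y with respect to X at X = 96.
Elasticity = 96

Elasticity = (dY/dX) · (X/Y)

dY/dX = 29·e^X
At X = 96: dY/dX = 29·e^96, Y = 29·e^96

Elasticity = (29·e^96) · (96 / (29·e^96)) = 96

Interpretation: for a small percentage change in X, the percentage change in Y is approximately 96.00 times as large.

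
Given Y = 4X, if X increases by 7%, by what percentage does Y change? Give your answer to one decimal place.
7.0%

For Y = 4X:
If X → X(1 + 0.07)
Then Y → Y · (1 + 0.07)^1
     = Y · 1.0700

Percentage change = ((1 + 0.07)^1 − 1) × 100% = 7.0%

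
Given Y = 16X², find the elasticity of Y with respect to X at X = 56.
Elasticity = 2

Elasticity = (dY/dX) · (X/Y)

dY/dX = 32·X
At X = 56: dY/dX = 1792, Y = 50176

Elasticity = 1792 · (56 / 50176) = 2

Interpretation: for a small percentage change in X, the percentage change in Y is approximately 2.00 times as large.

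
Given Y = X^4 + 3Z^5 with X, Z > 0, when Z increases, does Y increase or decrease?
Y increases

Taking the partial derivative:
∂Y/∂Z = 15Z^4

∂Y/∂Z = 15Z^4 > 0 (assuming positive values)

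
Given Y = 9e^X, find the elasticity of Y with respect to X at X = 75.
Elasticity = 75

Elasticity = (dY/dX) · (X/Y)

dY/dX = 9·e^X
At X = 75: dY/dX = 9·e^75, Y = 9·e^75

Elasticity = (9·e^75) · (75 / (9·e^75)) = 75

Interpretation: for a small percentage change in X, the percentage change in Y is approximately 75.00 times as large.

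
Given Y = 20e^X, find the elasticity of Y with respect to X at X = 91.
Elasticity = 91

Elasticity = (dY/dX) · (X/Y)

dY/dX = 20·e^X
At X = 91: dY/dX = 20·e^91, Y = 20·e^91

Elasticity = (20·e^91) · (91 / (20·e^91)) = 91

Interpretation: for a small percentage change in X, the percentage change in Y is approximately 91.00 times as large.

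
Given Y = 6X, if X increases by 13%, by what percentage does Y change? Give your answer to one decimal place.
13.0%

For Y = 6X:
If X → X(1 + 0.13)
Then Y → Y · (1 + 0.13)^1
     = Y · 1.1300

Percentage change = ((1 + 0.13)^1 − 1) × 100% = 13.0%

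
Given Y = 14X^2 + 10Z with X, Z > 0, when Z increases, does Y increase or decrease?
Y increases

Taking the partial derivative:
∂Y/∂Z = 10

∂Y/∂Z = 10 > 0 (assuming positive values)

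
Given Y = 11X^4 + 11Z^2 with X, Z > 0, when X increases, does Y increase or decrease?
Y increases

Taking the partial derivative:
∂Y/∂X = 44X^3

∂Y/∂X = 44X^3 > 0 (assuming positive values)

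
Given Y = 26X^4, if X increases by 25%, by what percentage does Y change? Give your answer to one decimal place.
144.1%

For Y = 26X^4:
If X → X(1 + 0.25)
Then Y → Y · (1 + 0.25)^4
     ≈ Y · 2.4414

Percentage change = ((1 + 0.25)^4 − 1) × 100% ≈ 144.1%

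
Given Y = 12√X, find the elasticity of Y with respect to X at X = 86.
Elasticity = 1/2

Elasticity = (dY/dX) · (X/Y)

dY/dX = 6/√X
At X = 86: dY/dX = 3·√86/43, Y = 12·√86

Elasticity = (3·√86/43) · (86 / (12·√86)) = 1/2

Interpretation: for a small percentage change in X, the percentage change in Y is approximately 0.50 times as large.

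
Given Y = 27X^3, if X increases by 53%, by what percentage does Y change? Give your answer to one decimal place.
258.2%

For Y = 27X^3:
If X → X(1 + 0.53)
Then Y → Y · (1 + 0.53)^3
     ≈ Y · 3.5816

Percentage change = ((1 + 0.53)^3 − 1) × 100% ≈ 258.2%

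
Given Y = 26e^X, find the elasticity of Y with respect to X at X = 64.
Elasticity = 64

Elasticity = (dY/dX) · (X/Y)

dY/dX = 26·e^X
At X = 64: dY/dX = 26·e^64, Y = 26·e^64

Elasticity = (26·e^64) · (64 / (26·e^64)) = 64

Interpretation: for a small percentage change in X, the percentage change in Y is approximately 64.00 times as large.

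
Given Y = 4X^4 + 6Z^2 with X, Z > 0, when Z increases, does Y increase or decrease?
Y increases

Taking the partial derivative:
∂Y/∂Z = 12Z

∂Y/∂Z = 12Z > 0 (assuming positive values)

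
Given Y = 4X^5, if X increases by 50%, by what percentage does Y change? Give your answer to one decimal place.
659.4%

For Y = 4X^5:
If X → X(1 + 0.5)
Then Y → Y · (1 + 0.5)^5
     ≈ Y · 7.5938

Percentage change = ((1 + 0.5)^5 − 1) × 100% ≈ 659.4%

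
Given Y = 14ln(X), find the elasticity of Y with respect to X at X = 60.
Elasticity = 1/ln(60) ≈ 0.2442

Elasticity = (dY/dX) · (X/Y)

dY/dX = 14/X
At X = 60: dY/dX = 7/30, Y = 14·ln(60)

Elasticity = (7/30) · (60 / (14·ln(60))) = 1/ln(60) ≈ 0.2442

Interpretation: for a small percentage change in X, the percentage change in Y is approximately 0.24 times as large.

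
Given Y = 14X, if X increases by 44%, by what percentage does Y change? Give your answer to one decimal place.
44.0%

For Y = 14X:
If X → X(1 + 0.44)
Then Y → Y · (1 + 0.44)^1
     = Y · 1.4400

Percentage change = ((1 + 0.44)^1 − 1) × 100% = 44.0%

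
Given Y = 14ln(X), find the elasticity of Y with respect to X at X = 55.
Elasticity = 1/ln(55) ≈ 0.2495

Elasticity = (dY/dX) · (X/Y)

dY/dX = 14/X
At X = 55: dY/dX = 14/55, Y = 14·ln(55)

Elasticity = (14/55) · (55 / (14·ln(55))) = 1/ln(55) ≈ 0.2495

Interpretation: for a small percentage change in X, the percentage change in Y is approximately 0.25 times as large.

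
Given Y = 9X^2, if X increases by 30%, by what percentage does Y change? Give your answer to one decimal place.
69.0%

For Y = 9X^2:
If X → X(1 + 0.3)
Then Y → Y · (1 + 0.3)^2
     = Y · 1.6900

Percentage change = ((1 + 0.3)^2 − 1) × 100% = 69.0%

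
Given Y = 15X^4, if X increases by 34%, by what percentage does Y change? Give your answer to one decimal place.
222.4%

For Y = 15X^4:
If X → X(1 + 0.34)
Then Y → Y · (1 + 0.34)^4
     ≈ Y · 3.2242

Percentage change = ((1 + 0.34)^4 − 1) × 100% ≈ 222.4%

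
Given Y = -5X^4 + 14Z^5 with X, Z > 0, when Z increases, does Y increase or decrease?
Y increases

Taking the partial derivative:
∂Y/∂Z = 70Z^4

∂Y/∂Z = 70Z^4 > 0 (assuming positive values)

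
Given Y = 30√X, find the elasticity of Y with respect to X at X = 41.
Elasticity = 1/2

Elasticity = (dY/dX) · (X/Y)

dY/dX = 15/√X
At X = 41: dY/dX = 15·√41/41, Y = 30·√41

Elasticity = (15·√41/41) · (41 / (30·√41)) = 1/2

Interpretation: for a small percentage change in X, the percentage change in Y is approximately 0.50 times as large.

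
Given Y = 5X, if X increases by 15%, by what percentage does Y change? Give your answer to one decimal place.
15.0%

For Y = 5X:
If X → X(1 + 0.15)
Then Y → Y · (1 + 0.15)^1
     = Y · 1.1500

Percentage change = ((1 + 0.15)^1 − 1) × 100% = 15.0%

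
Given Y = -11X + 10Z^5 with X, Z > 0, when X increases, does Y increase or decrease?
Y decreases

Taking the partial derivative:
∂Y/∂X = -11

∂Y/∂X = -11 < 0 (assuming positive values)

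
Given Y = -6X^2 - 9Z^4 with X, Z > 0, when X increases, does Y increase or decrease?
Y decreases

Taking the partial derivative:
∂Y/∂X = -12X

∂Y/∂X = -12X < 0 (assuming positive values)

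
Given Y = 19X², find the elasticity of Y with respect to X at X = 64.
Elasticity = 2

Elasticity = (dY/dX) · (X/Y)

dY/dX = 38·X
At X = 64: dY/dX = 2432, Y = 77824

Elasticity = 2432 · (64 / 77824) = 2

Interpretation: for a small percentage change in X, the percentage change in Y is approximately 2.00 times as large.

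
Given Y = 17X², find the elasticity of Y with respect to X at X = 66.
Elasticity = 2

Elasticity = (dY/dX) · (X/Y)

dY/dX = 34·X
At X = 66: dY/dX = 2244, Y = 74052

Elasticity = 2244 · (66 / 74052) = 2

Interpretation: for a small percentage change in X, the percentage change in Y is approximately 2.00 times as large.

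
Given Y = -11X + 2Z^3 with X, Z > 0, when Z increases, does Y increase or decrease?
Y increases

Taking the partial derivative:
∂Y/∂Z = 6Z^2

∂Y/∂Z = 6Z^2 > 0 (assuming positive values)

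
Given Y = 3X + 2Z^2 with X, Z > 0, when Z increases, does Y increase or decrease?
Y increases

Taking the partial derivative:
∂Y/∂Z = 4Z

∂Y/∂Z = 4Z > 0 (assuming positive values)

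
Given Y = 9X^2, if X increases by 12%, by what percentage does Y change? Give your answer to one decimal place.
25.4%

For Y = 9X^2:
If X → X(1 + 0.12)
Then Y → Y · (1 + 0.12)^2
     = Y · 1.2544

Percentage change = ((1 + 0.12)^2 − 1) × 100% ≈ 25.4%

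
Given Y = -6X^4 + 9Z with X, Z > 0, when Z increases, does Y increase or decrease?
Y increases

Taking the partial derivative:
∂Y/∂Z = 9

∂Y/∂Z = 9 > 0 (assuming positive values)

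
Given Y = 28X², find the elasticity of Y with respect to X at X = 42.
Elasticity = 2

Elasticity = (dY/dX) · (X/Y)

dY/dX = 56·X
At X = 42: dY/dX = 2352, Y = 49392

Elasticity = 2352 · (42 / 49392) = 2

Interpretation: for a small percentage change in X, the percentage change in Y is approximately 2.00 times as large.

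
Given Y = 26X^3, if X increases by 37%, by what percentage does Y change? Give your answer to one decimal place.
157.1%

For Y = 26X^3:
If X → X(1 + 0.37)
Then Y → Y · (1 + 0.37)^3
     ≈ Y · 2.5714

Percentage change = ((1 + 0.37)^3 − 1) × 100% ≈ 157.1%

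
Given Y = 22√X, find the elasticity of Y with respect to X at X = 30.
Elasticity = 1/2

Elasticity = (dY/dX) · (X/Y)

dY/dX = 11/√X
At X = 30: dY/dX = 11·√30/30, Y = 22·√30

Elasticity = (11·√30/30) · (30 / (22·√30)) = 1/2

Interpretation: for a small percentage change in X, the percentage change in Y is approximately 0.50 times as large.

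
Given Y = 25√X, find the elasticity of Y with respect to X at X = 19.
Elasticity = 1/2

Elasticity = (dY/dX) · (X/Y)

dY/dX = 25/(2·√X)
At X = 19: dY/dX = 25·√19/38, Y = 25·√19

Elasticity = (25·√19/38) · (19 / (25·√19)) = 1/2

Interpretation: for a small percentage change in X, the percentage change in Y is approximately 0.50 times as large.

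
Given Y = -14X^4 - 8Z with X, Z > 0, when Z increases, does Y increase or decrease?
Y decreases

Taking the partial derivative:
∂Y/∂Z = -8

∂Y/∂Z = -8 < 0 (assuming positive values)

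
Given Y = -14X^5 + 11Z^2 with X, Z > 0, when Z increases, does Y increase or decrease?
Y increases

Taking the partial derivative:
∂Y/∂Z = 22Z

∂Y/∂Z = 22Z > 0 (assuming positive values)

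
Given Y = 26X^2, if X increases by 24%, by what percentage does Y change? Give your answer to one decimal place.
53.8%

For Y = 26X^2:
If X → X(1 + 0.24)
Then Y → Y · (1 + 0.24)^2
     = Y · 1.5376

Percentage change = ((1 + 0.24)^2 − 1) × 100% ≈ 53.8%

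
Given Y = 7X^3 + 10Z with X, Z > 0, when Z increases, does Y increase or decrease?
Y increases

Taking the partial derivative:
∂Y/∂Z = 10

∂Y/∂Z = 10 > 0 (assuming positive values)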